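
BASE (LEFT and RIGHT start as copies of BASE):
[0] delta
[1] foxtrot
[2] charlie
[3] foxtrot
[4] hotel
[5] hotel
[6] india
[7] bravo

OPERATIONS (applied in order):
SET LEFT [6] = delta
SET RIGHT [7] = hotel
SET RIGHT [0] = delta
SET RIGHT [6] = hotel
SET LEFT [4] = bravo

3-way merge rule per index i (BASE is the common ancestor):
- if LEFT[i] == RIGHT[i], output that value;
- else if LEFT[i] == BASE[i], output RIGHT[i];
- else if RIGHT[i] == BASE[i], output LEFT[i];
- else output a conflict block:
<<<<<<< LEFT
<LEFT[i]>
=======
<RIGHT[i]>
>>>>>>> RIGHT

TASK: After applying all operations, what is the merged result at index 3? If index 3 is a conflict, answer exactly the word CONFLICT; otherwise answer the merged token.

Answer: foxtrot

Derivation:
Final LEFT:  [delta, foxtrot, charlie, foxtrot, bravo, hotel, delta, bravo]
Final RIGHT: [delta, foxtrot, charlie, foxtrot, hotel, hotel, hotel, hotel]
i=0: L=delta R=delta -> agree -> delta
i=1: L=foxtrot R=foxtrot -> agree -> foxtrot
i=2: L=charlie R=charlie -> agree -> charlie
i=3: L=foxtrot R=foxtrot -> agree -> foxtrot
i=4: L=bravo, R=hotel=BASE -> take LEFT -> bravo
i=5: L=hotel R=hotel -> agree -> hotel
i=6: BASE=india L=delta R=hotel all differ -> CONFLICT
i=7: L=bravo=BASE, R=hotel -> take RIGHT -> hotel
Index 3 -> foxtrot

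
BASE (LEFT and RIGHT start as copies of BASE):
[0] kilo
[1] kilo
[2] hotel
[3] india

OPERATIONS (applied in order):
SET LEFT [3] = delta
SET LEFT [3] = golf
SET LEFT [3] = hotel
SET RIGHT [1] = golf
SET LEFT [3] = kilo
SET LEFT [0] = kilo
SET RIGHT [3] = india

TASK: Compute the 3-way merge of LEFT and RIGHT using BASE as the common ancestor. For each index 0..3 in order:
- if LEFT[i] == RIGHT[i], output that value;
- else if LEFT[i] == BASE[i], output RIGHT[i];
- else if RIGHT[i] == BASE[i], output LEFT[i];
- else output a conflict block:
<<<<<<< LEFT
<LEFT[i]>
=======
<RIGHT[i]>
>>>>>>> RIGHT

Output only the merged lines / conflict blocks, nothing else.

Final LEFT:  [kilo, kilo, hotel, kilo]
Final RIGHT: [kilo, golf, hotel, india]
i=0: L=kilo R=kilo -> agree -> kilo
i=1: L=kilo=BASE, R=golf -> take RIGHT -> golf
i=2: L=hotel R=hotel -> agree -> hotel
i=3: L=kilo, R=india=BASE -> take LEFT -> kilo

Answer: kilo
golf
hotel
kilo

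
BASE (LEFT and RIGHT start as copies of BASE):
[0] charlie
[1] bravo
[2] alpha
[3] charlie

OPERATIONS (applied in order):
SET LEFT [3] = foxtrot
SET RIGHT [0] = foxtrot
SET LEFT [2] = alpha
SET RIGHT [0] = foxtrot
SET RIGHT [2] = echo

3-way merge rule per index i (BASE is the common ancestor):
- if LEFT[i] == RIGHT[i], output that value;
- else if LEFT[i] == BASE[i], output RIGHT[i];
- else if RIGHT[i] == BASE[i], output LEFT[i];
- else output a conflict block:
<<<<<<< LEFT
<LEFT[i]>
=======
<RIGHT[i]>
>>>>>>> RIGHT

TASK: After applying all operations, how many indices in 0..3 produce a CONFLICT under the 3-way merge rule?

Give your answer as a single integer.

Answer: 0

Derivation:
Final LEFT:  [charlie, bravo, alpha, foxtrot]
Final RIGHT: [foxtrot, bravo, echo, charlie]
i=0: L=charlie=BASE, R=foxtrot -> take RIGHT -> foxtrot
i=1: L=bravo R=bravo -> agree -> bravo
i=2: L=alpha=BASE, R=echo -> take RIGHT -> echo
i=3: L=foxtrot, R=charlie=BASE -> take LEFT -> foxtrot
Conflict count: 0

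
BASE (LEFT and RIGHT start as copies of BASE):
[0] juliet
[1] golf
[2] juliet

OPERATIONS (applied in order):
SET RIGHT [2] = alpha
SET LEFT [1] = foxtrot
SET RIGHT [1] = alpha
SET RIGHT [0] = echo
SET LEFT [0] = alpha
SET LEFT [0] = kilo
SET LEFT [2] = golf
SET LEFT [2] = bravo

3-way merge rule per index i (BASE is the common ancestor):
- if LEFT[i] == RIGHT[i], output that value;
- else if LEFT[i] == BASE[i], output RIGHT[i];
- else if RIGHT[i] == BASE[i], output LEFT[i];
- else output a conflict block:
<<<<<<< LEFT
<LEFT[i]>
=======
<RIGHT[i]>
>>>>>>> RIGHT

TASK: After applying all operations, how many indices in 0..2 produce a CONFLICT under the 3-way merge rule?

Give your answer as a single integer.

Answer: 3

Derivation:
Final LEFT:  [kilo, foxtrot, bravo]
Final RIGHT: [echo, alpha, alpha]
i=0: BASE=juliet L=kilo R=echo all differ -> CONFLICT
i=1: BASE=golf L=foxtrot R=alpha all differ -> CONFLICT
i=2: BASE=juliet L=bravo R=alpha all differ -> CONFLICT
Conflict count: 3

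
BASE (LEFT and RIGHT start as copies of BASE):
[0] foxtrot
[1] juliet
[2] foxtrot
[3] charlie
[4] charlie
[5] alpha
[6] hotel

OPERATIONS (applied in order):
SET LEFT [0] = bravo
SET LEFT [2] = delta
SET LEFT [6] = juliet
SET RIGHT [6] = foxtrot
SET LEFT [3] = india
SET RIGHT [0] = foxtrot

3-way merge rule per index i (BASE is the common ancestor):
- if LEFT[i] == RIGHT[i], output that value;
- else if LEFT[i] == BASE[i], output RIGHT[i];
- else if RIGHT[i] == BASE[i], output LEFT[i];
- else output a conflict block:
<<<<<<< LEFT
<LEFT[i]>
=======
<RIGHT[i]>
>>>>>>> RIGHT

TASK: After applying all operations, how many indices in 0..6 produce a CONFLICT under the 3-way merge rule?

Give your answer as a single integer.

Answer: 1

Derivation:
Final LEFT:  [bravo, juliet, delta, india, charlie, alpha, juliet]
Final RIGHT: [foxtrot, juliet, foxtrot, charlie, charlie, alpha, foxtrot]
i=0: L=bravo, R=foxtrot=BASE -> take LEFT -> bravo
i=1: L=juliet R=juliet -> agree -> juliet
i=2: L=delta, R=foxtrot=BASE -> take LEFT -> delta
i=3: L=india, R=charlie=BASE -> take LEFT -> india
i=4: L=charlie R=charlie -> agree -> charlie
i=5: L=alpha R=alpha -> agree -> alpha
i=6: BASE=hotel L=juliet R=foxtrot all differ -> CONFLICT
Conflict count: 1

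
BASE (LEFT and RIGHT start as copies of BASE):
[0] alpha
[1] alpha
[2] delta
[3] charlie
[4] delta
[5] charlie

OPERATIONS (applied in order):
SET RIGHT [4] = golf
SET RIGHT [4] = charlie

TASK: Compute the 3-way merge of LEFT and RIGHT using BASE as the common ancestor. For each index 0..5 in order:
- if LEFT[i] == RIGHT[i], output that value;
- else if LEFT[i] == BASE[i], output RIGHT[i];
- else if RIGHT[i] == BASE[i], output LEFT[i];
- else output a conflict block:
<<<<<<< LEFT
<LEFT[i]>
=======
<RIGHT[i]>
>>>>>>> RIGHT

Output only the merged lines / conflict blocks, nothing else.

Final LEFT:  [alpha, alpha, delta, charlie, delta, charlie]
Final RIGHT: [alpha, alpha, delta, charlie, charlie, charlie]
i=0: L=alpha R=alpha -> agree -> alpha
i=1: L=alpha R=alpha -> agree -> alpha
i=2: L=delta R=delta -> agree -> delta
i=3: L=charlie R=charlie -> agree -> charlie
i=4: L=delta=BASE, R=charlie -> take RIGHT -> charlie
i=5: L=charlie R=charlie -> agree -> charlie

Answer: alpha
alpha
delta
charlie
charlie
charlie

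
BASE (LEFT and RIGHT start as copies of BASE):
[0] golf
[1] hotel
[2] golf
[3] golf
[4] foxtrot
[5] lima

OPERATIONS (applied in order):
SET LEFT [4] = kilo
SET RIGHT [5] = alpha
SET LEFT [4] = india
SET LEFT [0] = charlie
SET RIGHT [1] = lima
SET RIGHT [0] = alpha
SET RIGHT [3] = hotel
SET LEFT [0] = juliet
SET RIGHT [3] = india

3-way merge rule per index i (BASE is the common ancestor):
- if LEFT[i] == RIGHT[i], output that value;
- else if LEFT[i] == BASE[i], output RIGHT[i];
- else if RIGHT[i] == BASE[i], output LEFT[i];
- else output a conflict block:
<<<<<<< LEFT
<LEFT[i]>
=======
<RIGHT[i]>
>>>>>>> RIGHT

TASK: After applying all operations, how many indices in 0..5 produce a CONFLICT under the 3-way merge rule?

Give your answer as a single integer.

Answer: 1

Derivation:
Final LEFT:  [juliet, hotel, golf, golf, india, lima]
Final RIGHT: [alpha, lima, golf, india, foxtrot, alpha]
i=0: BASE=golf L=juliet R=alpha all differ -> CONFLICT
i=1: L=hotel=BASE, R=lima -> take RIGHT -> lima
i=2: L=golf R=golf -> agree -> golf
i=3: L=golf=BASE, R=india -> take RIGHT -> india
i=4: L=india, R=foxtrot=BASE -> take LEFT -> india
i=5: L=lima=BASE, R=alpha -> take RIGHT -> alpha
Conflict count: 1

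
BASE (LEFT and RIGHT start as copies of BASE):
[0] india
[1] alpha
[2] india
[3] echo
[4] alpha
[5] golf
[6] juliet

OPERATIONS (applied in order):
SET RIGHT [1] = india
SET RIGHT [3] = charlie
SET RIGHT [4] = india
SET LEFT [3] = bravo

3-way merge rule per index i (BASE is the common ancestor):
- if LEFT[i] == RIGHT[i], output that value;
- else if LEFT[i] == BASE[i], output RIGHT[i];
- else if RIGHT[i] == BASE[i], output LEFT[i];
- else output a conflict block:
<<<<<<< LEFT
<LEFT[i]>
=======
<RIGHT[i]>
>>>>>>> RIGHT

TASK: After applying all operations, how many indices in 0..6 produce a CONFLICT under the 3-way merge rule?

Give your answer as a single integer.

Final LEFT:  [india, alpha, india, bravo, alpha, golf, juliet]
Final RIGHT: [india, india, india, charlie, india, golf, juliet]
i=0: L=india R=india -> agree -> india
i=1: L=alpha=BASE, R=india -> take RIGHT -> india
i=2: L=india R=india -> agree -> india
i=3: BASE=echo L=bravo R=charlie all differ -> CONFLICT
i=4: L=alpha=BASE, R=india -> take RIGHT -> india
i=5: L=golf R=golf -> agree -> golf
i=6: L=juliet R=juliet -> agree -> juliet
Conflict count: 1

Answer: 1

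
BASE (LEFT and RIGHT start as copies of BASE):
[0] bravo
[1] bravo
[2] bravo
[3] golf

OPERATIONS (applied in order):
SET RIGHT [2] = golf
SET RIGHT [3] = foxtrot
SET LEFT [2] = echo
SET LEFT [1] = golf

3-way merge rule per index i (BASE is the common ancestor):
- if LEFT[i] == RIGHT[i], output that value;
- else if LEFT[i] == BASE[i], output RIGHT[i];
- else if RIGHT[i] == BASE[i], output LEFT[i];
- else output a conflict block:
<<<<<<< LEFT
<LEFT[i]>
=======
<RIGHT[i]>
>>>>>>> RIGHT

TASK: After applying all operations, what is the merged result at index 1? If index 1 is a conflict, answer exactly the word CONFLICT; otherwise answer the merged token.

Answer: golf

Derivation:
Final LEFT:  [bravo, golf, echo, golf]
Final RIGHT: [bravo, bravo, golf, foxtrot]
i=0: L=bravo R=bravo -> agree -> bravo
i=1: L=golf, R=bravo=BASE -> take LEFT -> golf
i=2: BASE=bravo L=echo R=golf all differ -> CONFLICT
i=3: L=golf=BASE, R=foxtrot -> take RIGHT -> foxtrot
Index 1 -> golf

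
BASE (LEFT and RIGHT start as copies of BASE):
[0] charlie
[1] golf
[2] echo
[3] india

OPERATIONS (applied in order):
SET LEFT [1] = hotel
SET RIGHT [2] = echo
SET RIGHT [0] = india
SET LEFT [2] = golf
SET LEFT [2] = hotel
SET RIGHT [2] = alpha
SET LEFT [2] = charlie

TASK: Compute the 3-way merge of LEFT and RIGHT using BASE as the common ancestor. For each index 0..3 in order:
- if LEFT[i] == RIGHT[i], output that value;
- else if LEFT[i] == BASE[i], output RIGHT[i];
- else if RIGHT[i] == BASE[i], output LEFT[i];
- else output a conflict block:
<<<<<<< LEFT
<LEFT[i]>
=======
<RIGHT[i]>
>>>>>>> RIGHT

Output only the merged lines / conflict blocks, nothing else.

Answer: india
hotel
<<<<<<< LEFT
charlie
=======
alpha
>>>>>>> RIGHT
india

Derivation:
Final LEFT:  [charlie, hotel, charlie, india]
Final RIGHT: [india, golf, alpha, india]
i=0: L=charlie=BASE, R=india -> take RIGHT -> india
i=1: L=hotel, R=golf=BASE -> take LEFT -> hotel
i=2: BASE=echo L=charlie R=alpha all differ -> CONFLICT
i=3: L=india R=india -> agree -> india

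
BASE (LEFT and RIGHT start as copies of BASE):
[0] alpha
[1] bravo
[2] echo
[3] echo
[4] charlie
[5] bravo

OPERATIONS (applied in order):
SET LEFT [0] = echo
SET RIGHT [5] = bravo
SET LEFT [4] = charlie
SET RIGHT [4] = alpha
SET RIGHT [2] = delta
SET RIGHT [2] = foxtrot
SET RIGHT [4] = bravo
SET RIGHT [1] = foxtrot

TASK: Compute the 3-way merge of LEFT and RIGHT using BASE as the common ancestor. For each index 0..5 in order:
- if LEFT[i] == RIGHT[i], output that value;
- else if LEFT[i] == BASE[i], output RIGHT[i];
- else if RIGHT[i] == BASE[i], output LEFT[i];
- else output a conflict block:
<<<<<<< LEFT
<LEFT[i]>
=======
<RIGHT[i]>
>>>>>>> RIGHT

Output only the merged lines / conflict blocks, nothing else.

Answer: echo
foxtrot
foxtrot
echo
bravo
bravo

Derivation:
Final LEFT:  [echo, bravo, echo, echo, charlie, bravo]
Final RIGHT: [alpha, foxtrot, foxtrot, echo, bravo, bravo]
i=0: L=echo, R=alpha=BASE -> take LEFT -> echo
i=1: L=bravo=BASE, R=foxtrot -> take RIGHT -> foxtrot
i=2: L=echo=BASE, R=foxtrot -> take RIGHT -> foxtrot
i=3: L=echo R=echo -> agree -> echo
i=4: L=charlie=BASE, R=bravo -> take RIGHT -> bravo
i=5: L=bravo R=bravo -> agree -> bravo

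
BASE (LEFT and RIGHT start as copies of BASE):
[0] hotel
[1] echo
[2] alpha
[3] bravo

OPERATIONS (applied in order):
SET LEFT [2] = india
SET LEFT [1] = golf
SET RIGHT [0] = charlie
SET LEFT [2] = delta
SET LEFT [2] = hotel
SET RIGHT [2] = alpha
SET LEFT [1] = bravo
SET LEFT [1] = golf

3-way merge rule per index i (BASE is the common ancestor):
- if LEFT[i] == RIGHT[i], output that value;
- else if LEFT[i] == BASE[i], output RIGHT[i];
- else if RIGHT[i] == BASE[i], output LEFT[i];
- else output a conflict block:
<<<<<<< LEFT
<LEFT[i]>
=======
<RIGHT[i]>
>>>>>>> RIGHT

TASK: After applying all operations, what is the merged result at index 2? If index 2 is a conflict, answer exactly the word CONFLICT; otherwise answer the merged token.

Final LEFT:  [hotel, golf, hotel, bravo]
Final RIGHT: [charlie, echo, alpha, bravo]
i=0: L=hotel=BASE, R=charlie -> take RIGHT -> charlie
i=1: L=golf, R=echo=BASE -> take LEFT -> golf
i=2: L=hotel, R=alpha=BASE -> take LEFT -> hotel
i=3: L=bravo R=bravo -> agree -> bravo
Index 2 -> hotel

Answer: hotel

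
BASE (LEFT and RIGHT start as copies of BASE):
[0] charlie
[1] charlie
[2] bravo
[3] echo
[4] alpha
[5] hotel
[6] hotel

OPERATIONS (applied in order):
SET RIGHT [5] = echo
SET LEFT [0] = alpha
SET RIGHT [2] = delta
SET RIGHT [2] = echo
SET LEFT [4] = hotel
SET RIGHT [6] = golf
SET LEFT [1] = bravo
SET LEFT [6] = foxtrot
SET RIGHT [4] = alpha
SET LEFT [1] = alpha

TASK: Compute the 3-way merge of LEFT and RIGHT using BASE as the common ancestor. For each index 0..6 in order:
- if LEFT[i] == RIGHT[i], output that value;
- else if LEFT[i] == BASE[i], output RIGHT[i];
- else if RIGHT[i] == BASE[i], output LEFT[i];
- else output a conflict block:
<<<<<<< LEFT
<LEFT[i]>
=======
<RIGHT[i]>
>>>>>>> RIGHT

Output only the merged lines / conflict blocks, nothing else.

Answer: alpha
alpha
echo
echo
hotel
echo
<<<<<<< LEFT
foxtrot
=======
golf
>>>>>>> RIGHT

Derivation:
Final LEFT:  [alpha, alpha, bravo, echo, hotel, hotel, foxtrot]
Final RIGHT: [charlie, charlie, echo, echo, alpha, echo, golf]
i=0: L=alpha, R=charlie=BASE -> take LEFT -> alpha
i=1: L=alpha, R=charlie=BASE -> take LEFT -> alpha
i=2: L=bravo=BASE, R=echo -> take RIGHT -> echo
i=3: L=echo R=echo -> agree -> echo
i=4: L=hotel, R=alpha=BASE -> take LEFT -> hotel
i=5: L=hotel=BASE, R=echo -> take RIGHT -> echo
i=6: BASE=hotel L=foxtrot R=golf all differ -> CONFLICT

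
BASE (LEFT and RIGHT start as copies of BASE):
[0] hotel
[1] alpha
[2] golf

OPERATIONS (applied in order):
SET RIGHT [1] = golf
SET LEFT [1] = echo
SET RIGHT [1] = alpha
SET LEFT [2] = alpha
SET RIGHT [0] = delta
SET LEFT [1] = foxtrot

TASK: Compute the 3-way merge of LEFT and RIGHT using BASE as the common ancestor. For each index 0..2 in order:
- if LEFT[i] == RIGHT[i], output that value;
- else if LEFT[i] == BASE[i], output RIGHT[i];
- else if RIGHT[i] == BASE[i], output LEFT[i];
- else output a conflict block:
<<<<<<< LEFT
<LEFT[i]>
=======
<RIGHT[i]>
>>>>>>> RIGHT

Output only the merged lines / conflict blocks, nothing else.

Final LEFT:  [hotel, foxtrot, alpha]
Final RIGHT: [delta, alpha, golf]
i=0: L=hotel=BASE, R=delta -> take RIGHT -> delta
i=1: L=foxtrot, R=alpha=BASE -> take LEFT -> foxtrot
i=2: L=alpha, R=golf=BASE -> take LEFT -> alpha

Answer: delta
foxtrot
alpha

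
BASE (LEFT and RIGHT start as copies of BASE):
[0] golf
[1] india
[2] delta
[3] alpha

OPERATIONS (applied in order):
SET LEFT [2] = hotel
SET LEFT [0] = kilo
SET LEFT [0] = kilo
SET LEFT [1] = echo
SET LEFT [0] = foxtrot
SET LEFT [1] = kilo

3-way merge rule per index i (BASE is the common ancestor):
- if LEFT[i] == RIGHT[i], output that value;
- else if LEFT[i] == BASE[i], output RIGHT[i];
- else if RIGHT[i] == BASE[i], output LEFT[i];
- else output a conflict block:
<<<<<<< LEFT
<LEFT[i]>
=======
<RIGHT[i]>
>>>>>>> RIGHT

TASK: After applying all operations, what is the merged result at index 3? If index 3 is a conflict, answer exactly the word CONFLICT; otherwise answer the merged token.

Answer: alpha

Derivation:
Final LEFT:  [foxtrot, kilo, hotel, alpha]
Final RIGHT: [golf, india, delta, alpha]
i=0: L=foxtrot, R=golf=BASE -> take LEFT -> foxtrot
i=1: L=kilo, R=india=BASE -> take LEFT -> kilo
i=2: L=hotel, R=delta=BASE -> take LEFT -> hotel
i=3: L=alpha R=alpha -> agree -> alpha
Index 3 -> alpha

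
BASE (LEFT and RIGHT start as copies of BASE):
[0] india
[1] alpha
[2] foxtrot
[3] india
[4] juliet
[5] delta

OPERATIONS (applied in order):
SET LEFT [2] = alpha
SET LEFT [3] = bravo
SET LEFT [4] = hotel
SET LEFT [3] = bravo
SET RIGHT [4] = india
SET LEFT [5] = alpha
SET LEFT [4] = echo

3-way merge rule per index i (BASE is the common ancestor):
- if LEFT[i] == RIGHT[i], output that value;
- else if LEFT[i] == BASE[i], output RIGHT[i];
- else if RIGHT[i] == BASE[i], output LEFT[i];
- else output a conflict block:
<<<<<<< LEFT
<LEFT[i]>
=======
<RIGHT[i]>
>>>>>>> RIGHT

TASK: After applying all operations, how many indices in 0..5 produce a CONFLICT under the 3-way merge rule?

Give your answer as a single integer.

Answer: 1

Derivation:
Final LEFT:  [india, alpha, alpha, bravo, echo, alpha]
Final RIGHT: [india, alpha, foxtrot, india, india, delta]
i=0: L=india R=india -> agree -> india
i=1: L=alpha R=alpha -> agree -> alpha
i=2: L=alpha, R=foxtrot=BASE -> take LEFT -> alpha
i=3: L=bravo, R=india=BASE -> take LEFT -> bravo
i=4: BASE=juliet L=echo R=india all differ -> CONFLICT
i=5: L=alpha, R=delta=BASE -> take LEFT -> alpha
Conflict count: 1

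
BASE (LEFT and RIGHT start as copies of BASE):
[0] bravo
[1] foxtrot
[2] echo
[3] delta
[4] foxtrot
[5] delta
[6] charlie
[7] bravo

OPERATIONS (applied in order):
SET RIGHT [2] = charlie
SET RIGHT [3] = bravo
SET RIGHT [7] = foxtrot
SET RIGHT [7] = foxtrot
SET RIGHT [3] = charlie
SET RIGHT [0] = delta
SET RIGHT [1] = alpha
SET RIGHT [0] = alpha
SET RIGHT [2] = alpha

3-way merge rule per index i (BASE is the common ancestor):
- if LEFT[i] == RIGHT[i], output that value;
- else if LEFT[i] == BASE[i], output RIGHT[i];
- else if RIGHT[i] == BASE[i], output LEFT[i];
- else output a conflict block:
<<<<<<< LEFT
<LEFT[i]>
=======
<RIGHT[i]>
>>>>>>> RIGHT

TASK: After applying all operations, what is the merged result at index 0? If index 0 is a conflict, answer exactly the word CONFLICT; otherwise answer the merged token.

Answer: alpha

Derivation:
Final LEFT:  [bravo, foxtrot, echo, delta, foxtrot, delta, charlie, bravo]
Final RIGHT: [alpha, alpha, alpha, charlie, foxtrot, delta, charlie, foxtrot]
i=0: L=bravo=BASE, R=alpha -> take RIGHT -> alpha
i=1: L=foxtrot=BASE, R=alpha -> take RIGHT -> alpha
i=2: L=echo=BASE, R=alpha -> take RIGHT -> alpha
i=3: L=delta=BASE, R=charlie -> take RIGHT -> charlie
i=4: L=foxtrot R=foxtrot -> agree -> foxtrot
i=5: L=delta R=delta -> agree -> delta
i=6: L=charlie R=charlie -> agree -> charlie
i=7: L=bravo=BASE, R=foxtrot -> take RIGHT -> foxtrot
Index 0 -> alpha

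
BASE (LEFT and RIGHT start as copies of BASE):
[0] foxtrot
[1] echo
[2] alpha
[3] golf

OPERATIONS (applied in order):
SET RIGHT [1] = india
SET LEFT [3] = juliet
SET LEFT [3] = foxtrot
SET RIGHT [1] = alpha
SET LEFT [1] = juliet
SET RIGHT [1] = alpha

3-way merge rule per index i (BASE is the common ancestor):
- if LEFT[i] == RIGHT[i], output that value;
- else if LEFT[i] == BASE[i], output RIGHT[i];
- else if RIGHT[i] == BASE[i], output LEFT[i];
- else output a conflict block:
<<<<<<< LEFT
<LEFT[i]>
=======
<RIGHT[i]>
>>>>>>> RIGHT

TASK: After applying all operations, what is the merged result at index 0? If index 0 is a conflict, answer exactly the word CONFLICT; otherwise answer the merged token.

Answer: foxtrot

Derivation:
Final LEFT:  [foxtrot, juliet, alpha, foxtrot]
Final RIGHT: [foxtrot, alpha, alpha, golf]
i=0: L=foxtrot R=foxtrot -> agree -> foxtrot
i=1: BASE=echo L=juliet R=alpha all differ -> CONFLICT
i=2: L=alpha R=alpha -> agree -> alpha
i=3: L=foxtrot, R=golf=BASE -> take LEFT -> foxtrot
Index 0 -> foxtrot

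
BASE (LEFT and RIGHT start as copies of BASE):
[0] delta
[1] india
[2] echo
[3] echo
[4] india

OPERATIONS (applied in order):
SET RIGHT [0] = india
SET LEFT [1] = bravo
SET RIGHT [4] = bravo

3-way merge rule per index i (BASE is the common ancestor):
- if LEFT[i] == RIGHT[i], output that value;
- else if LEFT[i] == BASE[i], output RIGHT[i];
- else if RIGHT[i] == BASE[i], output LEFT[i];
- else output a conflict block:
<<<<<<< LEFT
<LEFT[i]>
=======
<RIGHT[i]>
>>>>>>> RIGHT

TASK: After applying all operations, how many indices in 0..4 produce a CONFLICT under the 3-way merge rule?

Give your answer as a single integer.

Answer: 0

Derivation:
Final LEFT:  [delta, bravo, echo, echo, india]
Final RIGHT: [india, india, echo, echo, bravo]
i=0: L=delta=BASE, R=india -> take RIGHT -> india
i=1: L=bravo, R=india=BASE -> take LEFT -> bravo
i=2: L=echo R=echo -> agree -> echo
i=3: L=echo R=echo -> agree -> echo
i=4: L=india=BASE, R=bravo -> take RIGHT -> bravo
Conflict count: 0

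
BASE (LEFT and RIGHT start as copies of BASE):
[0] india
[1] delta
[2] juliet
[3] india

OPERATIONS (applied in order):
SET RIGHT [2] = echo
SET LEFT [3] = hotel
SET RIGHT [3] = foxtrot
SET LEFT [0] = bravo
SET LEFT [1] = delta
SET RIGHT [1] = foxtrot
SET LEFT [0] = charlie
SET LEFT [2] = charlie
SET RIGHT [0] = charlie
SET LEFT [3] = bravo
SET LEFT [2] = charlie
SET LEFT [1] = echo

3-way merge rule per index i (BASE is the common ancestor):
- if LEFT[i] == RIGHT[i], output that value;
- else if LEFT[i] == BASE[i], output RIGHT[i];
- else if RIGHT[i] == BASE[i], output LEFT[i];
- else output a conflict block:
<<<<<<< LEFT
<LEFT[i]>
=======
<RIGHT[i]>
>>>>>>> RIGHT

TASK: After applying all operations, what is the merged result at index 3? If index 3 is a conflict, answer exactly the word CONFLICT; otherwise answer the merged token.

Final LEFT:  [charlie, echo, charlie, bravo]
Final RIGHT: [charlie, foxtrot, echo, foxtrot]
i=0: L=charlie R=charlie -> agree -> charlie
i=1: BASE=delta L=echo R=foxtrot all differ -> CONFLICT
i=2: BASE=juliet L=charlie R=echo all differ -> CONFLICT
i=3: BASE=india L=bravo R=foxtrot all differ -> CONFLICT
Index 3 -> CONFLICT

Answer: CONFLICT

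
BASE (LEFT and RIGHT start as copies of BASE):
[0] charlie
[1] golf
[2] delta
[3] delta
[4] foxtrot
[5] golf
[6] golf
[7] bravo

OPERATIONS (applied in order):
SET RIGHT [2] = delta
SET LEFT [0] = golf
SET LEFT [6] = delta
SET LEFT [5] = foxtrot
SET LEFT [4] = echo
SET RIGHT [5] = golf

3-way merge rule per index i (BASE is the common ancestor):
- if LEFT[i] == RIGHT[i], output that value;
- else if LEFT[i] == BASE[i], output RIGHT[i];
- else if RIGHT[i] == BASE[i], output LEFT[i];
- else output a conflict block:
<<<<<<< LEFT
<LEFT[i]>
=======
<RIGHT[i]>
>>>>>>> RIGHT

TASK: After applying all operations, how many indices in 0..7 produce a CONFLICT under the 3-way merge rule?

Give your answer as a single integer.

Answer: 0

Derivation:
Final LEFT:  [golf, golf, delta, delta, echo, foxtrot, delta, bravo]
Final RIGHT: [charlie, golf, delta, delta, foxtrot, golf, golf, bravo]
i=0: L=golf, R=charlie=BASE -> take LEFT -> golf
i=1: L=golf R=golf -> agree -> golf
i=2: L=delta R=delta -> agree -> delta
i=3: L=delta R=delta -> agree -> delta
i=4: L=echo, R=foxtrot=BASE -> take LEFT -> echo
i=5: L=foxtrot, R=golf=BASE -> take LEFT -> foxtrot
i=6: L=delta, R=golf=BASE -> take LEFT -> delta
i=7: L=bravo R=bravo -> agree -> bravo
Conflict count: 0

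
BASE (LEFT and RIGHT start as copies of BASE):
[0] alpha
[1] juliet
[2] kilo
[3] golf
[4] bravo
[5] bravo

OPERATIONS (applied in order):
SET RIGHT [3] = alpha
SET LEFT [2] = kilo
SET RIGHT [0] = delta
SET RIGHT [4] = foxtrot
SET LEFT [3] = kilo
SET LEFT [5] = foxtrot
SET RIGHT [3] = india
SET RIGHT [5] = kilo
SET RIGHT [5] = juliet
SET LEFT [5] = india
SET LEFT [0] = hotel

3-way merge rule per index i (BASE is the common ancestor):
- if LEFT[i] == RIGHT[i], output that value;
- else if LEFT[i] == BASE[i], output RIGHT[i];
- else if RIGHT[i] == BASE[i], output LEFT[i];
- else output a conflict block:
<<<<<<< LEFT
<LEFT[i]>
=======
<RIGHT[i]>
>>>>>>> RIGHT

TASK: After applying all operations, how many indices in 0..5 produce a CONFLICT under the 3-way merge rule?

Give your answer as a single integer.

Answer: 3

Derivation:
Final LEFT:  [hotel, juliet, kilo, kilo, bravo, india]
Final RIGHT: [delta, juliet, kilo, india, foxtrot, juliet]
i=0: BASE=alpha L=hotel R=delta all differ -> CONFLICT
i=1: L=juliet R=juliet -> agree -> juliet
i=2: L=kilo R=kilo -> agree -> kilo
i=3: BASE=golf L=kilo R=india all differ -> CONFLICT
i=4: L=bravo=BASE, R=foxtrot -> take RIGHT -> foxtrot
i=5: BASE=bravo L=india R=juliet all differ -> CONFLICT
Conflict count: 3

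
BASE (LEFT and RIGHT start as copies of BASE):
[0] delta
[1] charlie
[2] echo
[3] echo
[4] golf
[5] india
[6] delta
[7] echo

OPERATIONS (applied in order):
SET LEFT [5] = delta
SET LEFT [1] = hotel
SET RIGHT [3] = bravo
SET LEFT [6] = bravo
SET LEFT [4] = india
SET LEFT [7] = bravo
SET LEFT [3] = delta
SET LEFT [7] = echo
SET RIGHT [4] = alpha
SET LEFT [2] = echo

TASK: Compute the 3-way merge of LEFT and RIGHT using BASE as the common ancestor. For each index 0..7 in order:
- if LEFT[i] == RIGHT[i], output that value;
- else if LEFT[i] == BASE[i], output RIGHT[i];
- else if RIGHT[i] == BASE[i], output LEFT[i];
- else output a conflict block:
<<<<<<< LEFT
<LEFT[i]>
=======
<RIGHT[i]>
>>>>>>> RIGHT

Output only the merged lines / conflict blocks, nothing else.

Answer: delta
hotel
echo
<<<<<<< LEFT
delta
=======
bravo
>>>>>>> RIGHT
<<<<<<< LEFT
india
=======
alpha
>>>>>>> RIGHT
delta
bravo
echo

Derivation:
Final LEFT:  [delta, hotel, echo, delta, india, delta, bravo, echo]
Final RIGHT: [delta, charlie, echo, bravo, alpha, india, delta, echo]
i=0: L=delta R=delta -> agree -> delta
i=1: L=hotel, R=charlie=BASE -> take LEFT -> hotel
i=2: L=echo R=echo -> agree -> echo
i=3: BASE=echo L=delta R=bravo all differ -> CONFLICT
i=4: BASE=golf L=india R=alpha all differ -> CONFLICT
i=5: L=delta, R=india=BASE -> take LEFT -> delta
i=6: L=bravo, R=delta=BASE -> take LEFT -> bravo
i=7: L=echo R=echo -> agree -> echo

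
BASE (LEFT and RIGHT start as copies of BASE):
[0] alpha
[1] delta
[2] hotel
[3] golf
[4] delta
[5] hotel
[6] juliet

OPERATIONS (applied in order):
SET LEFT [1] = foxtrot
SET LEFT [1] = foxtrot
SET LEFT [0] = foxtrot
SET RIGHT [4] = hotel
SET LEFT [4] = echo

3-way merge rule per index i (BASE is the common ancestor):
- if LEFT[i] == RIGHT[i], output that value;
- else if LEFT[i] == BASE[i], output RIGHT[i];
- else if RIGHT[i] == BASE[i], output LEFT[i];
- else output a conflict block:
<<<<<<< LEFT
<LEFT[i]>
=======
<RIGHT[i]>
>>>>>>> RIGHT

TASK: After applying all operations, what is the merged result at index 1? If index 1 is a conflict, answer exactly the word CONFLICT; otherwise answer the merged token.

Answer: foxtrot

Derivation:
Final LEFT:  [foxtrot, foxtrot, hotel, golf, echo, hotel, juliet]
Final RIGHT: [alpha, delta, hotel, golf, hotel, hotel, juliet]
i=0: L=foxtrot, R=alpha=BASE -> take LEFT -> foxtrot
i=1: L=foxtrot, R=delta=BASE -> take LEFT -> foxtrot
i=2: L=hotel R=hotel -> agree -> hotel
i=3: L=golf R=golf -> agree -> golf
i=4: BASE=delta L=echo R=hotel all differ -> CONFLICT
i=5: L=hotel R=hotel -> agree -> hotel
i=6: L=juliet R=juliet -> agree -> juliet
Index 1 -> foxtrot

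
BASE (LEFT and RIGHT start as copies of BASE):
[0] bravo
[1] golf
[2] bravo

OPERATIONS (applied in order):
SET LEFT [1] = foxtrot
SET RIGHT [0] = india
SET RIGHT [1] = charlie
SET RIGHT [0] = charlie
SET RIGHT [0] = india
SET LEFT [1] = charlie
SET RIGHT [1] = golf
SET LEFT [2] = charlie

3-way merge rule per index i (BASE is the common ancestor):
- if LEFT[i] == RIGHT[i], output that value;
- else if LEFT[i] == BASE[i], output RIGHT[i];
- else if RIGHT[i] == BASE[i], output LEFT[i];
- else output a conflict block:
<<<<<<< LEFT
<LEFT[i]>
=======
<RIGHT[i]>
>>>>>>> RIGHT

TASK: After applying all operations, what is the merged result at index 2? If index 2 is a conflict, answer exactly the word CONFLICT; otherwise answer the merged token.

Answer: charlie

Derivation:
Final LEFT:  [bravo, charlie, charlie]
Final RIGHT: [india, golf, bravo]
i=0: L=bravo=BASE, R=india -> take RIGHT -> india
i=1: L=charlie, R=golf=BASE -> take LEFT -> charlie
i=2: L=charlie, R=bravo=BASE -> take LEFT -> charlie
Index 2 -> charlie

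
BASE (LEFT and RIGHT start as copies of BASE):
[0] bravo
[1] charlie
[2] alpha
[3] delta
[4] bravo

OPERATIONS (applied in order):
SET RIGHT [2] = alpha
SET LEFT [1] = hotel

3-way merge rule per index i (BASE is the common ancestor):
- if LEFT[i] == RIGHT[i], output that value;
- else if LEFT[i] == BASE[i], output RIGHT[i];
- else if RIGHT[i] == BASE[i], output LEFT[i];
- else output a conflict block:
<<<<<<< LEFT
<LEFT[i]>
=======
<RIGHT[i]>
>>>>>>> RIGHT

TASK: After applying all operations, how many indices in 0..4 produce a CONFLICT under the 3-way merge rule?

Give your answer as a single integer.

Final LEFT:  [bravo, hotel, alpha, delta, bravo]
Final RIGHT: [bravo, charlie, alpha, delta, bravo]
i=0: L=bravo R=bravo -> agree -> bravo
i=1: L=hotel, R=charlie=BASE -> take LEFT -> hotel
i=2: L=alpha R=alpha -> agree -> alpha
i=3: L=delta R=delta -> agree -> delta
i=4: L=bravo R=bravo -> agree -> bravo
Conflict count: 0

Answer: 0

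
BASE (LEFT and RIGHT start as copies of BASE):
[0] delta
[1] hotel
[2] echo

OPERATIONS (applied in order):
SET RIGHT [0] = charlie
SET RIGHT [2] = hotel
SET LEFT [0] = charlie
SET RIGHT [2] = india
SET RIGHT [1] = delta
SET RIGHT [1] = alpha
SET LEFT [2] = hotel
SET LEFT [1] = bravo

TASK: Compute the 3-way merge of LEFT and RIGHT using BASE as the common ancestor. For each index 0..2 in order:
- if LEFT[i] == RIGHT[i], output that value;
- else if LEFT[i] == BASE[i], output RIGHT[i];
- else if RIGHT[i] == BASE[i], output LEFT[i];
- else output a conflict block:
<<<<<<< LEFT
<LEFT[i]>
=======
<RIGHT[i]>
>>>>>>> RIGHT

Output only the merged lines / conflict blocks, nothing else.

Final LEFT:  [charlie, bravo, hotel]
Final RIGHT: [charlie, alpha, india]
i=0: L=charlie R=charlie -> agree -> charlie
i=1: BASE=hotel L=bravo R=alpha all differ -> CONFLICT
i=2: BASE=echo L=hotel R=india all differ -> CONFLICT

Answer: charlie
<<<<<<< LEFT
bravo
=======
alpha
>>>>>>> RIGHT
<<<<<<< LEFT
hotel
=======
india
>>>>>>> RIGHT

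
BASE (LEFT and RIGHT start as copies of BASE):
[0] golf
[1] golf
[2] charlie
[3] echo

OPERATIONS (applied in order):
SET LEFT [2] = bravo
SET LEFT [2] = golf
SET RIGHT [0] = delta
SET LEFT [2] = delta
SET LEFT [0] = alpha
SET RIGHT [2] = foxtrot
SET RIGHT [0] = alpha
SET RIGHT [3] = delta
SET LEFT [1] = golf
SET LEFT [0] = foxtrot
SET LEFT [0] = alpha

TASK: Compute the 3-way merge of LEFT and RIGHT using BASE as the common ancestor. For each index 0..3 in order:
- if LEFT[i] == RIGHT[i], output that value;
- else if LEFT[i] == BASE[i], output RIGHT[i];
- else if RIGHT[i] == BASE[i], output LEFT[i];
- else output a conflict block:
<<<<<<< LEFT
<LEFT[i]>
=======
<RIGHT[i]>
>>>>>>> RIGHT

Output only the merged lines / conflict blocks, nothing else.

Answer: alpha
golf
<<<<<<< LEFT
delta
=======
foxtrot
>>>>>>> RIGHT
delta

Derivation:
Final LEFT:  [alpha, golf, delta, echo]
Final RIGHT: [alpha, golf, foxtrot, delta]
i=0: L=alpha R=alpha -> agree -> alpha
i=1: L=golf R=golf -> agree -> golf
i=2: BASE=charlie L=delta R=foxtrot all differ -> CONFLICT
i=3: L=echo=BASE, R=delta -> take RIGHT -> delta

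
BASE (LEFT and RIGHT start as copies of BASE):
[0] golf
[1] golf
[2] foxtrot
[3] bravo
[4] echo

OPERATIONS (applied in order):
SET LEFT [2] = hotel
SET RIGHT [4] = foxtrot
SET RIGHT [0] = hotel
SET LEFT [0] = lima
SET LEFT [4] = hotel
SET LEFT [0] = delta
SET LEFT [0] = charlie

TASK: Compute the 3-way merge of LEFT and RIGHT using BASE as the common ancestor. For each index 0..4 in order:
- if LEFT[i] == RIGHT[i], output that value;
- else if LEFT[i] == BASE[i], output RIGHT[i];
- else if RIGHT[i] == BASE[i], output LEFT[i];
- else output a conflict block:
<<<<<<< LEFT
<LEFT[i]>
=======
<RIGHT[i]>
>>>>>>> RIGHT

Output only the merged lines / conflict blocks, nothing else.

Final LEFT:  [charlie, golf, hotel, bravo, hotel]
Final RIGHT: [hotel, golf, foxtrot, bravo, foxtrot]
i=0: BASE=golf L=charlie R=hotel all differ -> CONFLICT
i=1: L=golf R=golf -> agree -> golf
i=2: L=hotel, R=foxtrot=BASE -> take LEFT -> hotel
i=3: L=bravo R=bravo -> agree -> bravo
i=4: BASE=echo L=hotel R=foxtrot all differ -> CONFLICT

Answer: <<<<<<< LEFT
charlie
=======
hotel
>>>>>>> RIGHT
golf
hotel
bravo
<<<<<<< LEFT
hotel
=======
foxtrot
>>>>>>> RIGHT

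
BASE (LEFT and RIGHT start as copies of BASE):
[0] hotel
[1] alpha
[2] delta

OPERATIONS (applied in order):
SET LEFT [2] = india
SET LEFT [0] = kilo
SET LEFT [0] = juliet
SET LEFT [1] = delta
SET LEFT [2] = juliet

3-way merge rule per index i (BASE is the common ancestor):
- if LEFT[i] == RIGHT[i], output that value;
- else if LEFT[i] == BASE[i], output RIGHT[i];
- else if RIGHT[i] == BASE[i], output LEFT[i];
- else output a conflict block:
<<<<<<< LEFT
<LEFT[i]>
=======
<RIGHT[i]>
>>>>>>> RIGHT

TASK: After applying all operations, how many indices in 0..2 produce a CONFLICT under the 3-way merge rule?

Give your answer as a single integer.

Final LEFT:  [juliet, delta, juliet]
Final RIGHT: [hotel, alpha, delta]
i=0: L=juliet, R=hotel=BASE -> take LEFT -> juliet
i=1: L=delta, R=alpha=BASE -> take LEFT -> delta
i=2: L=juliet, R=delta=BASE -> take LEFT -> juliet
Conflict count: 0

Answer: 0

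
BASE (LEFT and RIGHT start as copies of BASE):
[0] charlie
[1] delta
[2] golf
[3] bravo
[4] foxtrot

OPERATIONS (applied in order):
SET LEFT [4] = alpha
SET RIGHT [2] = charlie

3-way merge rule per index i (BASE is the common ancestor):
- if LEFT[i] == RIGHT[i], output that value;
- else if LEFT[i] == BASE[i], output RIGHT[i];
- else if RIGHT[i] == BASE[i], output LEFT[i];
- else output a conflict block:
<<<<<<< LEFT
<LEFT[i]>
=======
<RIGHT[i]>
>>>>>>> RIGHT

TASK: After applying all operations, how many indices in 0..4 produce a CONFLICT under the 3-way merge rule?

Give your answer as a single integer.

Final LEFT:  [charlie, delta, golf, bravo, alpha]
Final RIGHT: [charlie, delta, charlie, bravo, foxtrot]
i=0: L=charlie R=charlie -> agree -> charlie
i=1: L=delta R=delta -> agree -> delta
i=2: L=golf=BASE, R=charlie -> take RIGHT -> charlie
i=3: L=bravo R=bravo -> agree -> bravo
i=4: L=alpha, R=foxtrot=BASE -> take LEFT -> alpha
Conflict count: 0

Answer: 0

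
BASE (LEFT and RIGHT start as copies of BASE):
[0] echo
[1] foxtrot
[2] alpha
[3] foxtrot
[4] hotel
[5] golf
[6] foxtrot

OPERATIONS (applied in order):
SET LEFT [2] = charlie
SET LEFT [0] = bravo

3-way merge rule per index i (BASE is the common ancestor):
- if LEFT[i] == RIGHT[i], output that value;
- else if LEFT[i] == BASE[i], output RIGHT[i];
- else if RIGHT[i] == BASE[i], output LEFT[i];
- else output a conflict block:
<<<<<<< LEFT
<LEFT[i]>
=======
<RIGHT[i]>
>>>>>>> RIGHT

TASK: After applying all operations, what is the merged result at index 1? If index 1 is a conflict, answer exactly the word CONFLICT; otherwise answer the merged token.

Answer: foxtrot

Derivation:
Final LEFT:  [bravo, foxtrot, charlie, foxtrot, hotel, golf, foxtrot]
Final RIGHT: [echo, foxtrot, alpha, foxtrot, hotel, golf, foxtrot]
i=0: L=bravo, R=echo=BASE -> take LEFT -> bravo
i=1: L=foxtrot R=foxtrot -> agree -> foxtrot
i=2: L=charlie, R=alpha=BASE -> take LEFT -> charlie
i=3: L=foxtrot R=foxtrot -> agree -> foxtrot
i=4: L=hotel R=hotel -> agree -> hotel
i=5: L=golf R=golf -> agree -> golf
i=6: L=foxtrot R=foxtrot -> agree -> foxtrot
Index 1 -> foxtrot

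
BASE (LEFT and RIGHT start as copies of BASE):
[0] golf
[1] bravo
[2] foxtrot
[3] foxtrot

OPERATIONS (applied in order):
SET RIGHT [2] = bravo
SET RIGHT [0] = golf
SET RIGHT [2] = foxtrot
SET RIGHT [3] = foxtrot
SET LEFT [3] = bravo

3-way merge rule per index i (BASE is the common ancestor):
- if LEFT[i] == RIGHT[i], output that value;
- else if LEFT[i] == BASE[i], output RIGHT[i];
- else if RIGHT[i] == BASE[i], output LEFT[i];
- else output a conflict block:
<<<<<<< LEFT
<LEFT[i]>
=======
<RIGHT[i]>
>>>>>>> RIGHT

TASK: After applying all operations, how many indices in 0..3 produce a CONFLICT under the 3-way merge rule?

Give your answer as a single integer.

Answer: 0

Derivation:
Final LEFT:  [golf, bravo, foxtrot, bravo]
Final RIGHT: [golf, bravo, foxtrot, foxtrot]
i=0: L=golf R=golf -> agree -> golf
i=1: L=bravo R=bravo -> agree -> bravo
i=2: L=foxtrot R=foxtrot -> agree -> foxtrot
i=3: L=bravo, R=foxtrot=BASE -> take LEFT -> bravo
Conflict count: 0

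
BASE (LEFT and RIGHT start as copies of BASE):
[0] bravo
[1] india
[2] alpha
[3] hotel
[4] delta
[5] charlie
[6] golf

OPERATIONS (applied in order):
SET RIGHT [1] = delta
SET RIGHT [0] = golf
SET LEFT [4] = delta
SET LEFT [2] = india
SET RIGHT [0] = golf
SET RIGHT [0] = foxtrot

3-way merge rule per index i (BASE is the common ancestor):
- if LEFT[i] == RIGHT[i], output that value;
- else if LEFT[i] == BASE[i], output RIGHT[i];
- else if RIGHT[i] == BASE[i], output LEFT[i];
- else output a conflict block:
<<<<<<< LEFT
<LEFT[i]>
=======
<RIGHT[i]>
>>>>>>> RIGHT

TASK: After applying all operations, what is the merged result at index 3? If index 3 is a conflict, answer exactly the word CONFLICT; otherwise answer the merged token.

Answer: hotel

Derivation:
Final LEFT:  [bravo, india, india, hotel, delta, charlie, golf]
Final RIGHT: [foxtrot, delta, alpha, hotel, delta, charlie, golf]
i=0: L=bravo=BASE, R=foxtrot -> take RIGHT -> foxtrot
i=1: L=india=BASE, R=delta -> take RIGHT -> delta
i=2: L=india, R=alpha=BASE -> take LEFT -> india
i=3: L=hotel R=hotel -> agree -> hotel
i=4: L=delta R=delta -> agree -> delta
i=5: L=charlie R=charlie -> agree -> charlie
i=6: L=golf R=golf -> agree -> golf
Index 3 -> hotel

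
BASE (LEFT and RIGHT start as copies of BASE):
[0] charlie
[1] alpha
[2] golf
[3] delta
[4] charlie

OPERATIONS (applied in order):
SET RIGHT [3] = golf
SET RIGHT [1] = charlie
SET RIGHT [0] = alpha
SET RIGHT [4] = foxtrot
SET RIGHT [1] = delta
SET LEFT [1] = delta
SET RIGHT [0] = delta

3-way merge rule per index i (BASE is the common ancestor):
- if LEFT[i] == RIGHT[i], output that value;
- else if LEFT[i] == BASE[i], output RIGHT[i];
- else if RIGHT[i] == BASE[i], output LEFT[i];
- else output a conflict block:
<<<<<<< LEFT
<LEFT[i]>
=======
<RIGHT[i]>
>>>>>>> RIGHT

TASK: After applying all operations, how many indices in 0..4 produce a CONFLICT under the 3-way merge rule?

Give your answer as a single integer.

Answer: 0

Derivation:
Final LEFT:  [charlie, delta, golf, delta, charlie]
Final RIGHT: [delta, delta, golf, golf, foxtrot]
i=0: L=charlie=BASE, R=delta -> take RIGHT -> delta
i=1: L=delta R=delta -> agree -> delta
i=2: L=golf R=golf -> agree -> golf
i=3: L=delta=BASE, R=golf -> take RIGHT -> golf
i=4: L=charlie=BASE, R=foxtrot -> take RIGHT -> foxtrot
Conflict count: 0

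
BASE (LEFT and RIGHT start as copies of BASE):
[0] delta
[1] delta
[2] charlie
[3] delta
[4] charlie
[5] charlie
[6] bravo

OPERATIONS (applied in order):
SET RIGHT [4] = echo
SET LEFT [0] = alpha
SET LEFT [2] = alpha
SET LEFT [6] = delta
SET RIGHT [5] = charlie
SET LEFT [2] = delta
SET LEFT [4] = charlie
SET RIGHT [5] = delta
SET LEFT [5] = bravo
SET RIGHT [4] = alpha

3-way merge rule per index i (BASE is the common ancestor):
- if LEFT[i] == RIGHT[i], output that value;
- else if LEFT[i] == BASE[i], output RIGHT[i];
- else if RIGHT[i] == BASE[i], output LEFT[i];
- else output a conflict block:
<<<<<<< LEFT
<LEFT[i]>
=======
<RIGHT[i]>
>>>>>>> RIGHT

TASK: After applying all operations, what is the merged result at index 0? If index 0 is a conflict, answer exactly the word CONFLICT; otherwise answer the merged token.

Answer: alpha

Derivation:
Final LEFT:  [alpha, delta, delta, delta, charlie, bravo, delta]
Final RIGHT: [delta, delta, charlie, delta, alpha, delta, bravo]
i=0: L=alpha, R=delta=BASE -> take LEFT -> alpha
i=1: L=delta R=delta -> agree -> delta
i=2: L=delta, R=charlie=BASE -> take LEFT -> delta
i=3: L=delta R=delta -> agree -> delta
i=4: L=charlie=BASE, R=alpha -> take RIGHT -> alpha
i=5: BASE=charlie L=bravo R=delta all differ -> CONFLICT
i=6: L=delta, R=bravo=BASE -> take LEFT -> delta
Index 0 -> alpha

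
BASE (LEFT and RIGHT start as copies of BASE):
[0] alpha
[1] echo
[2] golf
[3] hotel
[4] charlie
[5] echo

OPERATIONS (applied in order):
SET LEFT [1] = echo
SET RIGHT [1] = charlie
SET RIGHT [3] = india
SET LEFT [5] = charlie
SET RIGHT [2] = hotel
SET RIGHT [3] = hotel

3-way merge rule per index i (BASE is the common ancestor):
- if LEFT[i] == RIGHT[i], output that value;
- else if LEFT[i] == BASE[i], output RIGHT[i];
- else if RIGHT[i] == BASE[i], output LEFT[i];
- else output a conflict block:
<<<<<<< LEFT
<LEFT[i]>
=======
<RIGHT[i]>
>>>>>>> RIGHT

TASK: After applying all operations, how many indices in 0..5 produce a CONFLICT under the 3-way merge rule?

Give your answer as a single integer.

Answer: 0

Derivation:
Final LEFT:  [alpha, echo, golf, hotel, charlie, charlie]
Final RIGHT: [alpha, charlie, hotel, hotel, charlie, echo]
i=0: L=alpha R=alpha -> agree -> alpha
i=1: L=echo=BASE, R=charlie -> take RIGHT -> charlie
i=2: L=golf=BASE, R=hotel -> take RIGHT -> hotel
i=3: L=hotel R=hotel -> agree -> hotel
i=4: L=charlie R=charlie -> agree -> charlie
i=5: L=charlie, R=echo=BASE -> take LEFT -> charlie
Conflict count: 0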